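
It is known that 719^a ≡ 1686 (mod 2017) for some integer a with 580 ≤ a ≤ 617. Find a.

590

Compute 719^580 mod 2017 = 457, then multiply by 719 repeatedly:
  719^580=457  719^581=1829  719^582=1984  719^583=477  719^584=73
  719^585=45  719^586=83  719^587=1184  719^588=122  719^589=987
  719^590=1686
Found 1686 at exponent 590.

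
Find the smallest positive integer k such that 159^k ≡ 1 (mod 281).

280

The order of 159 must divide p − 1 = 280 = 2^3 · 5 · 7.
Divisors: 1, 2, 4, 5, 7, 8, 10, 14, 20, 28, 35, 40, 56, 70, 140, 280.
Check each in increasing order: 159^1 ≡ 159;  159^2 ≡ 272;  159^4 ≡ 81;  159^5 ≡ 234;  159^7 ≡ 142;  159^8 ≡ 98;  159^10 ≡ 242;  159^14 ≡ 213;  159^20 ≡ 116;  159^28 ≡ 128;  159^35 ≡ 192;  159^40 ≡ 249;  159^56 ≡ 86;  159^70 ≡ 53;  159^140 ≡ 280;  159^280 ≡ 1.
Smallest exponent giving 1 is 280.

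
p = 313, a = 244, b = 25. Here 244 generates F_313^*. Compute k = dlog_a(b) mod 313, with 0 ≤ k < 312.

Baby-step giant-step with m = ceil(sqrt(312)) = 18.
Baby table (244^j mod 313 for j=0..17):
  0:1  1:244  2:66  3:141  4:287  5:229  6:162  7:90
  8:50  9:306  10:170  11:164  12:265  13:182  14:275  15:118
  16:309  17:276
Giant step factor: 244^(-18) ≡ 115 (mod 313).
Scan 25·115^i mod 313 for i = 0, 1, …:
  i=0: 25   i=1: 58   i=2: 97   i=3: 200
  i=4: 151   i=5: 150   i=6: 35   i=7: 269
  i=8: 261   i=9: 280   i=10: 274   i=11: 210
  i=12: 49   i=13: 1
Match at i=13, j=0: k = 13·18 + 0 = 234.

234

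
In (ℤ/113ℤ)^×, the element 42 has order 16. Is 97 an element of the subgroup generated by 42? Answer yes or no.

97 ∈ ⟨42⟩ iff 97^16 ≡ 1 (mod 113), since |⟨42⟩| = 16.
97^16 mod 113 = 30.
Since 30 ≠ 1, 97 does not lie in the subgroup.

no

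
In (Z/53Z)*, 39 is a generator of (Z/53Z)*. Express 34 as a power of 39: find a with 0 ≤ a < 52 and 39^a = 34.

51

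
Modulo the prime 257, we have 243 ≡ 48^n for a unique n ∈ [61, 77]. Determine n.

Compute 48^61 mod 257 = 238, then multiply by 48 repeatedly:
  48^61=238  48^62=116  48^63=171  48^64=241  48^65=3
  48^66=144  48^67=230  48^68=246  48^69=243
Found 243 at exponent 69.

69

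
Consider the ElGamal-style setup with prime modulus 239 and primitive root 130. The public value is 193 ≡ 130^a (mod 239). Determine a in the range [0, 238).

54

Baby-step giant-step with m = ceil(sqrt(238)) = 16.
Baby table (130^j mod 239 for j=0..15):
  0:1  1:130  2:170  3:112  4:220  5:159  6:116  7:23
  8:122  9:86  10:186  11:41  12:72  13:39  14:51  15:177
Giant step factor: 130^(-16) ≡ 134 (mod 239).
Scan 193·134^i mod 239 for i = 0, 1, …:
  i=0: 193   i=1: 50   i=2: 8   i=3: 116
Match at i=3, j=6: a = 3·16 + 6 = 54.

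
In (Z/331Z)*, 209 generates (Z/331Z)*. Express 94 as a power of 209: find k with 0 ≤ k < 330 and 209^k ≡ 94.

236

Baby-step giant-step with m = ceil(sqrt(330)) = 19.
Baby table (209^j mod 331 for j=0..18):
  0:1  1:209  2:320  3:18  4:121  5:133  6:324  7:192
  8:77  9:205  10:146  11:62  12:49  13:311  14:123  15:220
  16:302  17:228  18:319
Giant step factor: 209^(-19) ≡ 305 (mod 331).
Scan 94·305^i mod 331 for i = 0, 1, …:
  i=0: 94   i=1: 204   i=2: 323   i=3: 208
  i=4: 219   i=5: 264   i=6: 87   i=7: 55
  i=8: 225   i=9: 108   i=10: 171   i=11: 188
  i=12: 77
Match at i=12, j=8: k = 12·19 + 8 = 236.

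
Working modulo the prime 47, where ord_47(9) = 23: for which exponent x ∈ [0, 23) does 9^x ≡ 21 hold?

22

Successive powers of 9 modulo 47:
  9^0=1  9^1=9  9^2=34  9^3=24  9^4=28  9^5=17
  9^6=12  9^7=14  9^8=32  9^9=6  9^10=7  9^11=16
  9^12=3  9^13=27  9^14=8  9^15=25  9^16=37  9^17=4
  9^18=36  9^19=42  9^20=2  9^21=18  9^22=21
So 9^22 ≡ 21 (mod 47), giving x = 22.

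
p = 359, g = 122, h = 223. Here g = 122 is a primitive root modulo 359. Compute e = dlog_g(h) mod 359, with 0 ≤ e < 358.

Baby-step giant-step with m = ceil(sqrt(358)) = 19.
Baby table (122^j mod 359 for j=0..18):
  0:1  1:122  2:165  3:26  4:300  5:341  6:317  7:261
  8:250  9:344  10:324  11:38  12:328  13:167  14:270  15:271
  16:34  17:199  18:225
Giant step factor: 122^(-19) ≡ 93 (mod 359).
Scan 223·93^i mod 359 for i = 0, 1, …:
  i=0: 223   i=1: 276   i=2: 179   i=3: 133
  i=4: 163   i=5: 81   i=6: 353   i=7: 160
  i=8: 161   i=9: 254     …   i=16: 208
  i=17: 317
Match at i=17, j=6: e = 17·19 + 6 = 329.

329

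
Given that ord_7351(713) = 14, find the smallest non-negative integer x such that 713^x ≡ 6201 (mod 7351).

9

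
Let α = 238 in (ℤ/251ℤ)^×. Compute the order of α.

The order of 238 must divide p − 1 = 250 = 2 · 5^3.
Divisors: 1, 2, 5, 10, 25, 50, 125, 250.
Check each in increasing order: 238^1 ≡ 238;  238^2 ≡ 169;  238^5 ≡ 187;  238^10 ≡ 80;  238^25 ≡ 32;  238^50 ≡ 20;  238^125 ≡ 250;  238^250 ≡ 1.
Smallest exponent giving 1 is 250.

250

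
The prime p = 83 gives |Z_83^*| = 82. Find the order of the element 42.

82

The order of 42 must divide p − 1 = 82 = 2 · 41.
Divisors: 1, 2, 41, 82.
Check each in increasing order: 42^1 ≡ 42;  42^2 ≡ 21;  42^41 ≡ 82;  42^82 ≡ 1.
Smallest exponent giving 1 is 82.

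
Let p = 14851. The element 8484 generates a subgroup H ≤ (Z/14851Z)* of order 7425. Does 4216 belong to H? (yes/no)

no

4216 ∈ ⟨8484⟩ iff 4216^7425 ≡ 1 (mod 14851), since |⟨8484⟩| = 7425.
4216^7425 mod 14851 = 14850.
Since 14850 ≠ 1, 4216 does not lie in the subgroup.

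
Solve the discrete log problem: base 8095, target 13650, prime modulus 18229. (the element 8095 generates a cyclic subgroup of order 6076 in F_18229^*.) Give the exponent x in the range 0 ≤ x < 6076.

4035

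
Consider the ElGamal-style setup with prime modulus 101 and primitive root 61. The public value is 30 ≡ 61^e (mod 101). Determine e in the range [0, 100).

Successive powers of 61 modulo 101:
  61^0=1  61^1=61  61^2=85  61^3=34  61^4=54  61^5=62
  61^6=45  61^7=18  61^8=88  61^9=15  61^10=6  61^11=63
  61^12=5  61^13=2  61^14=21  61^15=69  61^16=68  61^17=7
  61^18=23  61^19=90  61^20=36  61^21=75  61^22=30
So 61^22 ≡ 30 (mod 101), giving e = 22.

22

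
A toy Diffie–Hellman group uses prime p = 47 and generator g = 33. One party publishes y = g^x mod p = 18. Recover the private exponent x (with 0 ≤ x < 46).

26

Successive powers of 33 modulo 47:
  33^0=1  33^1=33  33^2=8  33^3=29  33^4=17  33^5=44
  33^6=42  33^7=23  33^8=7  33^9=43  33^10=9  33^11=15
  33^12=25  33^13=26  33^14=12  33^15=20  33^16=2  33^17=19
  33^18=16  33^19=11  33^20=34  33^21=41  33^22=37  33^23=46
  33^24=14  33^25=39  33^26=18
So 33^26 ≡ 18 (mod 47), giving x = 26.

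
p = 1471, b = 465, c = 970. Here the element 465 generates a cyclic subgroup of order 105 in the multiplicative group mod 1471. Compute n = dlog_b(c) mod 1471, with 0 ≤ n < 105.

Baby-step giant-step with m = ceil(sqrt(105)) = 11.
Baby table (465^j mod 1471 for j=0..10):
  0:1  1:465  2:1459  3:304  4:144  5:765  6:1214  7:1117
  8:142  9:1306  10:1238
Giant step factor: 465^(-11) ≡ 289 (mod 1471).
Scan 970·289^i mod 1471 for i = 0, 1, …:
  i=0: 970   i=1: 840   i=2: 45   i=3: 1237
  i=4: 40   i=5: 1263   i=6: 199   i=7: 142
Match at i=7, j=8: n = 7·11 + 8 = 85.

85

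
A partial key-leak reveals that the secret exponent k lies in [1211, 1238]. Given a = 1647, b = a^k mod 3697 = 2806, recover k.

Compute 1647^1211 mod 3697 = 3151, then multiply by 1647 repeatedly:
  1647^1211=3151  1647^1212=2806
Found 2806 at exponent 1212.

1212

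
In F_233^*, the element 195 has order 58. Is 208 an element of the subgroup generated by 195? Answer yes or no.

no

208 ∈ ⟨195⟩ iff 208^58 ≡ 1 (mod 233), since |⟨195⟩| = 58.
208^58 mod 233 = 232.
Since 232 ≠ 1, 208 does not lie in the subgroup.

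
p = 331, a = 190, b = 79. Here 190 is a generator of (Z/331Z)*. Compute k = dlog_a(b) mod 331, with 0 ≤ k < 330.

Successive powers of 190 modulo 331:
  190^0=1  190^1=190  190^2=21  190^3=18  190^4=110  190^5=47
  190^6=324  190^7=325  190^8=184  190^9=205  190^10=223  190^11=2
  190^12=49  190^13=42  190^14=36  190^15=220  190^16=94  190^17=317
  190^18=319  190^19=37  190^20=79
So 190^20 ≡ 79 (mod 331), giving k = 20.

20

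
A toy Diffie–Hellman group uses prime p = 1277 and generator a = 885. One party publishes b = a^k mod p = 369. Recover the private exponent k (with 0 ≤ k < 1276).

1217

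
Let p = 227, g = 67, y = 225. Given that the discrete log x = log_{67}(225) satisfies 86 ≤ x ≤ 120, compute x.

106

Compute 67^86 mod 227 = 63, then multiply by 67 repeatedly:
  67^86=63  67^87=135  67^88=192  67^89=152  67^90=196
  67^91=193  67^92=219  67^93=145  67^94=181  67^95=96
  67^96=76  67^97=98  67^98=210  67^99=223  67^100=186
  67^101=204  67^102=48  67^103=38  67^104=49  67^105=105
  67^106=225
Found 225 at exponent 106.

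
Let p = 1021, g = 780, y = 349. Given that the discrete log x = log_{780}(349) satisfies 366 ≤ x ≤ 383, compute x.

Compute 780^366 mod 1021 = 759, then multiply by 780 repeatedly:
  780^366=759  780^367=861  780^368=783  780^369=182  780^370=41
  780^371=329  780^372=349
Found 349 at exponent 372.

372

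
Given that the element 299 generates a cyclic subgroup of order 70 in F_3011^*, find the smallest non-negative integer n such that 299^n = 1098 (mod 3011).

Baby-step giant-step with m = ceil(sqrt(70)) = 9.
Baby table (299^j mod 3011 for j=0..8):
  0:1  1:299  2:2082  3:2252  4:1895  5:537  6:980  7:953
  8:1913
Giant step factor: 299^(-9) ≡ 2134 (mod 3011).
Scan 1098·2134^i mod 3011 for i = 0, 1, …:
  i=0: 1098   i=1: 574   i=2: 2450   i=3: 1204
  i=4: 953
Match at i=4, j=7: n = 4·9 + 7 = 43.

43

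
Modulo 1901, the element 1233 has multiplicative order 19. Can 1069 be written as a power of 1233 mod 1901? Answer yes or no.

yes

1069 ∈ ⟨1233⟩ iff 1069^19 ≡ 1 (mod 1901), since |⟨1233⟩| = 19.
1069^19 mod 1901 = 1.
Since 1 = 1, 1069 lies in the subgroup.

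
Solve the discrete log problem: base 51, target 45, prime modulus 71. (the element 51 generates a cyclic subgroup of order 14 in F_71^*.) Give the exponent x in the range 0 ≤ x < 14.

Successive powers of 51 modulo 71:
  51^0=1  51^1=51  51^2=45
So 51^2 ≡ 45 (mod 71), giving x = 2.

2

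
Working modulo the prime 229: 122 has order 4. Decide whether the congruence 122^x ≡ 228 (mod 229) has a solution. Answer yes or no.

yes

228 ∈ ⟨122⟩ iff 228^4 ≡ 1 (mod 229), since |⟨122⟩| = 4.
228^4 mod 229 = 1.
Since 1 = 1, 228 lies in the subgroup.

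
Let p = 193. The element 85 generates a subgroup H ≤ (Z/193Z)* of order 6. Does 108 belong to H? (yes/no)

108 ∈ ⟨85⟩ iff 108^6 ≡ 1 (mod 193), since |⟨85⟩| = 6.
108^6 mod 193 = 1.
Since 1 = 1, 108 lies in the subgroup.

yes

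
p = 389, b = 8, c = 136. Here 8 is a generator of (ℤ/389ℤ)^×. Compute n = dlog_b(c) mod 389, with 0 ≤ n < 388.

385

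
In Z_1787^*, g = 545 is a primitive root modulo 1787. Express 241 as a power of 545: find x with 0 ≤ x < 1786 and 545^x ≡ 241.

1140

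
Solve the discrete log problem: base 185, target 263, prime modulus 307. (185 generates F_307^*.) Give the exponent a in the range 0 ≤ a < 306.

245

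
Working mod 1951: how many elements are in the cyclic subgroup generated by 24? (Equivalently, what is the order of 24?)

The order of 24 must divide p − 1 = 1950 = 2 · 3 · 5^2 · 13.
Divisors: 1, 2, 3, 5, 6, 10, 13, 15, 25, 26, 30, 39, 50, 65, 75, 78, 130, 150, 195, 325, 390, 650, 975, 1950.
Check each in increasing order: 24^1 ≡ 24;  24^2 ≡ 576;  24^3 ≡ 167;  24^5 ≡ 593;  24^6 ≡ 575;  24^10 ≡ 469;  24^13 ≡ 283;  24^15 ≡ 1075;  24^25 ≡ 817;  24^26 ≡ 98;  24^30 ≡ 633;  24^39 ≡ 420;  24^50 ≡ 247;  24^65 ≡ 189;  24^75 ≡ 846;  24^78 ≡ 810;  24^130 ≡ 603;  24^150 ≡ 1650;  24^195 ≡ 809;  24^325 ≡ 77;  24^390 ≡ 896;  24^650 ≡ 76;  24^975 ≡ 1950;  24^1950 ≡ 1.
Smallest exponent giving 1 is 1950.

1950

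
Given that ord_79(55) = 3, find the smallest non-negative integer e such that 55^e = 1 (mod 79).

0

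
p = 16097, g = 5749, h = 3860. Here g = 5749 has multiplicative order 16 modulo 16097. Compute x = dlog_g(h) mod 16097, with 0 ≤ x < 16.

Successive powers of 5749 modulo 16097:
  5749^0=1  5749^1=5749  5749^2=3860
So 5749^2 ≡ 3860 (mod 16097), giving x = 2.

2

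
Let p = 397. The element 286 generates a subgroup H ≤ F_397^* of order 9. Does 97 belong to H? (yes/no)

no

97 ∈ ⟨286⟩ iff 97^9 ≡ 1 (mod 397), since |⟨286⟩| = 9.
97^9 mod 397 = 393.
Since 393 ≠ 1, 97 does not lie in the subgroup.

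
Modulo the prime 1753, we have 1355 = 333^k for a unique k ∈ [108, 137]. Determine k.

118

Compute 333^108 mod 1753 = 259, then multiply by 333 repeatedly:
  333^108=259  333^109=350  333^110=852  333^111=1483  333^112=1246
  333^113=1210  333^114=1493  333^115=1070  333^116=451  333^117=1178
  333^118=1355
Found 1355 at exponent 118.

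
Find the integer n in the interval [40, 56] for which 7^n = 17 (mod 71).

49

Compute 7^40 mod 71 = 20, then multiply by 7 repeatedly:
  7^40=20  7^41=69  7^42=57  7^43=44  7^44=24
  7^45=26  7^46=40  7^47=67  7^48=43  7^49=17
Found 17 at exponent 49.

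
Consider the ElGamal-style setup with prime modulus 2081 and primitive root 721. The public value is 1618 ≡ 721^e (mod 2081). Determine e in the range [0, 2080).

26

Baby-step giant-step with m = ceil(sqrt(2080)) = 46.
Baby table (721^j mod 2081 for j=0..45):
  0:1  1:721  2:1672  3:613  4:801  5:1084  6:1189  7:1978
  8:653  9:507  10:1372  11:737  12:722  13:312  14:204  15:1414
  16:1885  17:192  18:1086  19:550  20:1160  21:1879  22:28  23:1459
  24:1034  25:516  26:1618  27:1218  28:2077  29:1278  30:1636  31:1710
  32:958  33:1907  34:1487  35:412  36:1550  37:53  38:755  39:1214
  40:1274  41:833  42:1265  43:587  44:784  45:1313
Giant step factor: 721^(-46) ≡ 606 (mod 2081).
Scan 1618·606^i mod 2081 for i = 0, 1, …:
  i=0: 1618
Match at i=0, j=26: e = 0·46 + 26 = 26.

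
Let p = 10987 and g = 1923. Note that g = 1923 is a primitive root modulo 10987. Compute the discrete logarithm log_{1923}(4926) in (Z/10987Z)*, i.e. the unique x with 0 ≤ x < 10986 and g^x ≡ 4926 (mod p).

3271

Baby-step giant-step with m = ceil(sqrt(10986)) = 105.
Baby table (1923^j mod 10987 for j=0..104):
  0:1  1:1923  2:6297  3:1457  4:126  5:584  6:2358  7:7790
  8:4889  9:7662  10:459  11:3697  12:742  13:9543  14:2899  15:4368
  16:5596  17:4835  18:2703  19:1018  20:1928  21:4925  22:10968  23:7411
  24:1214  25:5278  26:8593  27:10878  28:10133  29:5808  30:5992  31:8240
  32:2266  33:6666  34:7876  35:5462  36:10841  37:4904  38:3546  39:7018
  40:3578  41:2632  42:7316  43:5308  44:361  45:2022  46:9895  47:9588
  48:1538  49:2071  50:5239  51:10505  52:7009  53:8245  54:894  55:5190
  56:4174  57:6092  58:2774  59:5707  60:9535  61:9489  62:8927  63:4927
  64:3827  65:9018  66:4128  67:5530  68:9761  69:4607  70:3739  71:4599
  72:10329  73:9158  74:9660  75:8150  76:4988  77:273  78:8590  79:5109
  80:2229  81:1437  82:5614  83:6488  84:6179  85:5270  86:4196  87:4450
  88:9464  89:4800  90:1320  91:363  92:5868  93:515  94:1515  95:1790
  96:3239  97:9955  98:4111  99:5800  100:1595  101:1812  102:1597  103:5658
  104:3204
Giant step factor: 1923^(-105) ≡ 7907 (mod 10987).
Scan 4926·7907^i mod 10987 for i = 0, 1, …:
  i=0: 4926   i=1: 967   i=2: 10104   i=3: 5851
  i=4: 8587   i=5: 8736   i=6: 283   i=7: 7320
  i=8: 10711   i=9: 4081     …   i=30: 10657
  i=31: 5596
Match at i=31, j=16: x = 31·105 + 16 = 3271.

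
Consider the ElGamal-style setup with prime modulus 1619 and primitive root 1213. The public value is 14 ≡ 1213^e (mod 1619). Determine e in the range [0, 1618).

Baby-step giant-step with m = ceil(sqrt(1618)) = 41.
Baby table (1213^j mod 1619 for j=0..40):
  0:1  1:1213  2:1317  3:1187  4:540  5:944  6:439  7:1475
  8:180  9:1394  10:686  11:1571  12:60  13:1544  14:1308  15:1603
  16:20  17:1594  18:436  19:1074  20:1086  21:1071  22:685  23:358
  24:362  25:357  26:768  27:659  28:1200  29:119  30:256  31:1299
  32:400  33:1119  34:625  35:433  36:673  37:373  38:748  39:684
  40:764
Giant step factor: 1213^(-41) ≡ 1007 (mod 1619).
Scan 14·1007^i mod 1619 for i = 0, 1, …:
  i=0: 14   i=1: 1146   i=2: 1294   i=3: 1382
  i=4: 953   i=5: 1223   i=6: 1121   i=7: 404
  i=8: 459   i=9: 798     …   i=15: 756
  i=16: 362
Match at i=16, j=24: e = 16·41 + 24 = 680.

680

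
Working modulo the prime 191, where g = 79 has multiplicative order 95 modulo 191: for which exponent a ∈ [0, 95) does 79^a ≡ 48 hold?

66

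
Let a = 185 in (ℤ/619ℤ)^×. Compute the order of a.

The order of 185 must divide p − 1 = 618 = 2 · 3 · 103.
Divisors: 1, 2, 3, 6, 103, 206, 309, 618.
Check each in increasing order: 185^1 ≡ 185;  185^2 ≡ 180;  185^3 ≡ 493;  185^6 ≡ 401;  185^103 ≡ 1.
Smallest exponent giving 1 is 103.

103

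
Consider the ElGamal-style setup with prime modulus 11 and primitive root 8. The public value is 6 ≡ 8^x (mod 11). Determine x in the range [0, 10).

3

Successive powers of 8 modulo 11:
  8^0=1  8^1=8  8^2=9  8^3=6
So 8^3 ≡ 6 (mod 11), giving x = 3.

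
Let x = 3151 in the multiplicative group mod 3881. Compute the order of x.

1940

The order of 3151 must divide p − 1 = 3880 = 2^3 · 5 · 97.
Divisors: 1, 2, 4, 5, 8, 10, 20, 40, 97, 194, 388, 485, 776, 970, 1940, 3880.
Check each in increasing order: 3151^1 ≡ 3151;  3151^2 ≡ 1203;  3151^4 ≡ 3477;  3151^5 ≡ 3845;  3151^8 ≡ 214;  3151^10 ≡ 1296;  3151^20 ≡ 3024;  3151^40 ≡ 940;  3151^97 ≡ 2721;  3151^194 ≡ 2774;  3151^388 ≡ 2934;  3151^485 ≡ 197;  3151^776 ≡ 298;  3151^970 ≡ 3880;  3151^1940 ≡ 1.
Smallest exponent giving 1 is 1940.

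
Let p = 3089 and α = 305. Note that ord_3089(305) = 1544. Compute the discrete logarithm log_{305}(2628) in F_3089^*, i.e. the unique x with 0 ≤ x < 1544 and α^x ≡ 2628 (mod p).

921

Baby-step giant-step with m = ceil(sqrt(1544)) = 40.
Baby table (305^j mod 3089 for j=0..39):
  0:1  1:305  2:355  3:160  4:2465  5:1198  6:888  7:2097
  8:162  9:3075  10:1908  11:1208  12:849  13:2558  14:1762  15:3013
  16:1532  17:821  18:196  19:1089  20:1622  21:470  22:1256  23:44
  24:1064  25:175  26:862  27:345  28:199  29:2004  30:2687  31:950
  32:2473  33:549  34:639  35:288  36:1348  37:303  38:2834  39:2539
Giant step factor: 305^(-40) ≡ 2464 (mod 3089).
Scan 2628·2464^i mod 3089 for i = 0, 1, …:
  i=0: 2628   i=1: 848   i=2: 1308   i=3: 1085
  i=4: 1455   i=5: 1880   i=6: 1909   i=7: 2318
  i=8: 3080   i=9: 2536     …   i=22: 2446
  i=23: 305
Match at i=23, j=1: x = 23·40 + 1 = 921.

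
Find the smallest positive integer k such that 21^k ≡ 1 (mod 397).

The order of 21 must divide p − 1 = 396 = 2^2 · 3^2 · 11.
Divisors: 1, 2, 3, 4, 6, 9, 11, 12, 18, 22, 33, 36, 44, 66, 99, 132, 198, 396.
Check each in increasing order: 21^1 ≡ 21;  21^2 ≡ 44;  21^3 ≡ 130;  21^4 ≡ 348;  21^6 ≡ 226;  21^9 ≡ 2;  21^11 ≡ 88;  21^12 ≡ 260;  21^18 ≡ 4;  21^22 ≡ 201;  21^33 ≡ 220;  21^36 ≡ 16;  21^44 ≡ 304;  21^66 ≡ 363;  21^99 ≡ 63;  21^132 ≡ 362;  21^198 ≡ 396;  21^396 ≡ 1.
Smallest exponent giving 1 is 396.

396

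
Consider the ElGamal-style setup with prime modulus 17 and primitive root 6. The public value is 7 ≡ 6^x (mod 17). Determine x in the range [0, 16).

5

Successive powers of 6 modulo 17:
  6^0=1  6^1=6  6^2=2  6^3=12  6^4=4  6^5=7
So 6^5 ≡ 7 (mod 17), giving x = 5.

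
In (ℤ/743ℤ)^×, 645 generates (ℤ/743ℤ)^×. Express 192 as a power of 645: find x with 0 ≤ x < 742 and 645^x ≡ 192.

Baby-step giant-step with m = ceil(sqrt(742)) = 28.
Baby table (645^j mod 743 for j=0..27):
  0:1  1:645  2:688  3:189  4:53  5:7  6:57  7:358
  8:580  9:371  10:49  11:399  12:277  13:345  14:368  15:343
  16:564  17:453  18:186  19:347  20:172  21:233  22:199  23:559
  24:200  25:461  26:145  27:650
Giant step factor: 645^(-28) ≡ 364 (mod 743).
Scan 192·364^i mod 743 for i = 0, 1, …:
  i=0: 192   i=1: 46   i=2: 398   i=3: 730
  i=4: 469   i=5: 569   i=6: 562   i=7: 243
  i=8: 35   i=9: 109     …   i=14: 621
  i=15: 172
Match at i=15, j=20: x = 15·28 + 20 = 440.

440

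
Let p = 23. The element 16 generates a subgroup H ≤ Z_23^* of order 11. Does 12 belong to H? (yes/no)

yes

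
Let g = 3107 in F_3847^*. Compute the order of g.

1923

The order of 3107 must divide p − 1 = 3846 = 2 · 3 · 641.
Divisors: 1, 2, 3, 6, 641, 1282, 1923, 3846.
Check each in increasing order: 3107^1 ≡ 3107;  3107^2 ≡ 1326;  3107^3 ≡ 3592;  3107^6 ≡ 3473;  3107^641 ≡ 1954;  3107^1282 ≡ 1892;  3107^1923 ≡ 1.
Smallest exponent giving 1 is 1923.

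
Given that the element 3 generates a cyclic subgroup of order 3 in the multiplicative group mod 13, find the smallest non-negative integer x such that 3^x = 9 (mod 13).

Successive powers of 3 modulo 13:
  3^0=1  3^1=3  3^2=9
So 3^2 ≡ 9 (mod 13), giving x = 2.

2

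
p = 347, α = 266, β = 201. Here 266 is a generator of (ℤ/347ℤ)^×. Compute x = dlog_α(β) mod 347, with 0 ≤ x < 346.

150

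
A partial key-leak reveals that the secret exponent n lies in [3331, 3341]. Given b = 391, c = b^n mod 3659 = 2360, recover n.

3336

Compute 391^3331 mod 3659 = 1165, then multiply by 391 repeatedly:
  391^3331=1165  391^3332=1799  391^3333=881  391^3334=525  391^3335=371
  391^3336=2360
Found 2360 at exponent 3336.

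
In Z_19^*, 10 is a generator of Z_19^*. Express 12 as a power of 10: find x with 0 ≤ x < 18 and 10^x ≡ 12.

3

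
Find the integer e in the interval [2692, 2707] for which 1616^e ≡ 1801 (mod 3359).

2692

Compute 1616^2692 mod 3359 = 1801, then multiply by 1616 repeatedly:
  1616^2692=1801
Found 1801 at exponent 2692.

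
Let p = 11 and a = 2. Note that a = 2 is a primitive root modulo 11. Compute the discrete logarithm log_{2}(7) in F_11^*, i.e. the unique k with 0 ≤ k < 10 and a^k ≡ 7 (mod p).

Successive powers of 2 modulo 11:
  2^0=1  2^1=2  2^2=4  2^3=8  2^4=5  2^5=10
  2^6=9  2^7=7
So 2^7 ≡ 7 (mod 11), giving k = 7.

7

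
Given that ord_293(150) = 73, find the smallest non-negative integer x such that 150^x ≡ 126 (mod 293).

8

Baby-step giant-step with m = ceil(sqrt(73)) = 9.
Baby table (150^j mod 293 for j=0..8):
  0:1  1:150  2:232  3:226  4:205  5:278  6:94  7:36
  8:126
Giant step factor: 150^(-9) ≡ 196 (mod 293).
Scan 126·196^i mod 293 for i = 0, 1, …:
  i=0: 126
Match at i=0, j=8: x = 0·9 + 8 = 8.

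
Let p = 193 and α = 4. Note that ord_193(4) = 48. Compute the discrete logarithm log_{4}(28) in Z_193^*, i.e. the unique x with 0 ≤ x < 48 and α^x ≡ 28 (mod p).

Successive powers of 4 modulo 193:
  4^0=1  4^1=4  4^2=16  4^3=64  4^4=63  4^5=59
  4^6=43  4^7=172  4^8=109  4^9=50  4^10=7  4^11=28
So 4^11 ≡ 28 (mod 193), giving x = 11.

11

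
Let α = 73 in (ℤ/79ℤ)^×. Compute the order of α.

39

The order of 73 must divide p − 1 = 78 = 2 · 3 · 13.
Divisors: 1, 2, 3, 6, 13, 26, 39, 78.
Check each in increasing order: 73^1 ≡ 73;  73^2 ≡ 36;  73^3 ≡ 21;  73^6 ≡ 46;  73^13 ≡ 23;  73^26 ≡ 55;  73^39 ≡ 1.
Smallest exponent giving 1 is 39.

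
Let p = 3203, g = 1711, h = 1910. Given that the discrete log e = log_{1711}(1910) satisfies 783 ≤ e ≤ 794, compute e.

Compute 1711^783 mod 3203 = 1641, then multiply by 1711 repeatedly:
  1711^783=1641  1711^784=1923  1711^785=772  1711^786=1256  1711^787=3006
  1711^788=2451  1711^789=934  1711^790=2980  1711^791=2807  1711^792=1480
  1711^793=1910
Found 1910 at exponent 793.

793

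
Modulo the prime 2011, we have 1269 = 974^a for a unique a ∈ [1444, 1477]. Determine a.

1470

Compute 974^1444 mod 2011 = 349, then multiply by 974 repeatedly:
  974^1444=349  974^1445=67  974^1446=906  974^1447=1626  974^1448=1067
  974^1449=1582  974^1450=442  974^1451=154  974^1452=1182  974^1453=976
  974^1454=1432  974^1455=1145  974^1456=1136  974^1457=414  974^1458=1036
  974^1459=1553  974^1460=350  974^1461=1041  974^1462=390  974^1463=1792
  974^1464=1871  974^1465=388  974^1466=1855  974^1467=892  974^1468=56
  974^1469=247  974^1470=1269
Found 1269 at exponent 1470.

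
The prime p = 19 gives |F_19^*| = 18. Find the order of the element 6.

The order of 6 must divide p − 1 = 18 = 2 · 3^2.
Divisors: 1, 2, 3, 6, 9, 18.
Check each in increasing order: 6^1 ≡ 6;  6^2 ≡ 17;  6^3 ≡ 7;  6^6 ≡ 11;  6^9 ≡ 1.
Smallest exponent giving 1 is 9.

9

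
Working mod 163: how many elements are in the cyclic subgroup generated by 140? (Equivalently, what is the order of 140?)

The order of 140 must divide p − 1 = 162 = 2 · 3^4.
Divisors: 1, 2, 3, 6, 9, 18, 27, 54, 81, 162.
Check each in increasing order: 140^1 ≡ 140;  140^2 ≡ 40;  140^3 ≡ 58;  140^6 ≡ 104;  140^9 ≡ 1.
Smallest exponent giving 1 is 9.

9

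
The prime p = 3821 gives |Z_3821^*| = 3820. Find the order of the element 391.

382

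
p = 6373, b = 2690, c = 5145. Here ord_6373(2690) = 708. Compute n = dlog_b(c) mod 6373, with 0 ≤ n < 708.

638

Baby-step giant-step with m = ceil(sqrt(708)) = 27.
Baby table (2690^j mod 6373 for j=0..26):
  0:1  1:2690  2:2745  3:4116  4:2139  5:5464  6:2022  7:3011
  8:5880  9:5787  10:4164  11:3799  12:3391  13:2027  14:3715  15:486
  16:875  17:2113  18:5627  19:755  20:4336  21:1250  22:3929  23:2576
  24:1989  25:3463  26:4517
Giant step factor: 2690^(-27) ≡ 3447 (mod 6373).
Scan 5145·3447^i mod 6373 for i = 0, 1, …:
  i=0: 5145   i=1: 5129   i=2: 961   i=3: 4980
  i=4: 3571   i=5: 2974   i=6: 3594   i=7: 5779
  i=8: 4588   i=9: 3423     …   i=22: 1635
  i=23: 2113
Match at i=23, j=17: n = 23·27 + 17 = 638.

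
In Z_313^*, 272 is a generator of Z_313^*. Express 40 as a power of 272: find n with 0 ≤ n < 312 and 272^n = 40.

81

Baby-step giant-step with m = ceil(sqrt(312)) = 18.
Baby table (272^j mod 313 for j=0..17):
  0:1  1:272  2:116  3:252  4:310  5:123  6:278  7:183
  8:9  9:257  10:105  11:77  12:286  13:168  14:311  15:82
  16:81  17:122
Giant step factor: 272^(-18) ≡ 261 (mod 313).
Scan 40·261^i mod 313 for i = 0, 1, …:
  i=0: 40   i=1: 111   i=2: 175   i=3: 290
  i=4: 257
Match at i=4, j=9: n = 4·18 + 9 = 81.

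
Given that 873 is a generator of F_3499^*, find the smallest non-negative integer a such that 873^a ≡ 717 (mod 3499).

1900

Baby-step giant-step with m = ceil(sqrt(3498)) = 60.
Baby table (873^j mod 3499 for j=0..59):
  0:1  1:873  2:2846  3:268  4:3030  5:3445  6:1844  7:272
  8:3023  9:833  10:2916  11:1895  12:2807  13:1211  14:505  15:3490
  16:2640  17:2378  18:1087  19:722  20:486  21:899  22:1051  23:785
  24:3000  25:1748  26:440  27:2729  28:3097  29:2453  30:81  31:733
  32:3091  33:714  34:500  35:2624  36:2406  37:1038  38:3432  39:992
  40:1763  41:3038  42:3431  43:119  44:2416  45:2770  46:401  47:173
  48:572  49:2498  50:877  51:2839  52:1155  53:603  54:1569  55:1628
  56:650  57:612  58:2428  59:2749
Giant step factor: 873^(-60) ≡ 1169 (mod 3499).
Scan 717·1169^i mod 3499 for i = 0, 1, …:
  i=0: 717   i=1: 1912   i=2: 2766   i=3: 378
  i=4: 1008   i=5: 2688   i=6: 170   i=7: 2786
  i=8: 2764   i=9: 1539     …   i=30: 2848
  i=31: 1763
Match at i=31, j=40: a = 31·60 + 40 = 1900.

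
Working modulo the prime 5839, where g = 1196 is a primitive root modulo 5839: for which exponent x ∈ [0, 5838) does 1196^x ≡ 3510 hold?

Baby-step giant-step with m = ceil(sqrt(5838)) = 77.
Baby table (1196^j mod 5839 for j=0..76):
  0:1  1:1196  2:5700  3:3087  4:1804  5:2993  6:321  7:4381
  8:2093  9:4136  10:1023  11:3157  12:3778  13:4941  14:368  15:2203
  16:1399  17:3250  18:4065  19:3692  20:1348  21:644  22:5315  23:3908
  24:2768  25:5654  26:622  27:2359  28:1127  29:4922  30:1000  31:4844
  32:1136  33:4008  34:5588  35:3432  36:5694  37:1750  38:2638  39:1988
  40:1175  41:3940  42:167  43:1206  44:143  45:1697  46:3479  47:3516
  48:1056  49:1752  50:5030  51:1710  52:1510  53:1709  54:314  55:1848
  56:3066  57:44  58:73  59:5562  60:1531  61:3469  62:3234  63:2446
  64:77  65:4507  66:975  67:4139  68:4611  69:2740  70:1361  71:4514
  72:3508  73:3166  74:2864  75:3690  76:4795
Giant step factor: 1196^(-77) ≡ 19 (mod 5839).
Scan 3510·19^i mod 5839 for i = 0, 1, …:
  i=0: 3510   i=1: 2461   i=2: 47   i=3: 893
  i=4: 5289   i=5: 1228   i=6: 5815   i=7: 5383
  i=8: 3014   i=9: 4715     …   i=42: 4485
  i=43: 3469
Match at i=43, j=61: x = 43·77 + 61 = 3372.

3372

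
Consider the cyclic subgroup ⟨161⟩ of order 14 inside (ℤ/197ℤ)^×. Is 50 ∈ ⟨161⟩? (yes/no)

no

50 ∈ ⟨161⟩ iff 50^14 ≡ 1 (mod 197), since |⟨161⟩| = 14.
50^14 mod 197 = 19.
Since 19 ≠ 1, 50 does not lie in the subgroup.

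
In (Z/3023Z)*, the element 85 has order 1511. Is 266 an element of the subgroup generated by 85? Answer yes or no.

yes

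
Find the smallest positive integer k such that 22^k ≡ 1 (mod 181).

20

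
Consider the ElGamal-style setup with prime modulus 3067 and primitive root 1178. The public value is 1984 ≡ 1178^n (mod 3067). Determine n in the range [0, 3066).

Baby-step giant-step with m = ceil(sqrt(3066)) = 56.
Baby table (1178^j mod 3067 for j=0..55):
  0:1  1:1178  2:1400  3:2221  4:187  5:2529  6:1105  7:1282
  8:1232  9:605  10:1146  11:508  12:359  13:2723  14:2679  15:2986
  16:2726  17:79  18:1052  19:188  20:640  21:2505  22:436  23:1419
  24:67  25:2251  26:1790  27:1591  28:261  29:758  30:427  31:18
  32:2802  33:664  34:107  35:299  36:2584  37:1488  38:1607  39:707
  40:1689  41:2226  42:3010  43:328  44:3009  45:2217  46:1609  47:3063
  48:1422  49:534  50:317  51:2319  52:2152  53:1714  54:1006  55:1206
Giant step factor: 1178^(-56) ≡ 2209 (mod 3067).
Scan 1984·2209^i mod 3067 for i = 0, 1, …:
  i=0: 1984   i=1: 2980   i=2: 1038   i=3: 1893
  i=4: 1316   i=5: 2595   i=6: 132   i=7: 223
  i=8: 1887   i=9: 330     …   i=20: 678
  i=21: 1006
Match at i=21, j=54: n = 21·56 + 54 = 1230.

1230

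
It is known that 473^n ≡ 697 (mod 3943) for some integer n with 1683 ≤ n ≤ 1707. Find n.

Compute 473^1683 mod 3943 = 3815, then multiply by 473 repeatedly:
  473^1683=3815  473^1684=2544  473^1685=697
Found 697 at exponent 1685.

1685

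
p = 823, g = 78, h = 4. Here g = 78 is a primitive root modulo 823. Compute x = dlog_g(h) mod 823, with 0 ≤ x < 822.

Baby-step giant-step with m = ceil(sqrt(822)) = 29.
Baby table (78^j mod 823 for j=0..28):
  0:1  1:78  2:323  3:504  4:631  5:661  6:532  7:346
  8:652  9:653  10:731  11:231  12:735  13:543  14:381  15:90
  16:436  17:265  18:95  19:3  20:234  21:146  22:689  23:247
  24:337  25:773  26:215  27:310  28:313
Giant step factor: 78^(-29) ≡ 164 (mod 823).
Scan 4·164^i mod 823 for i = 0, 1, …:
  i=0: 4   i=1: 656   i=2: 594   i=3: 302
  i=4: 148   i=5: 405   i=6: 580   i=7: 475
  i=8: 538   i=9: 171     …   i=22: 741
  i=23: 543
Match at i=23, j=13: x = 23·29 + 13 = 680.

680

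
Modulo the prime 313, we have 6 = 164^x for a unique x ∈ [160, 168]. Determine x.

Compute 164^160 mod 313 = 142, then multiply by 164 repeatedly:
  164^160=142  164^161=126  164^162=6
Found 6 at exponent 162.

162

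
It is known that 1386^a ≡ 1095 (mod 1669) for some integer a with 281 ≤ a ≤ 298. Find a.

293

Compute 1386^281 mod 1669 = 1360, then multiply by 1386 repeatedly:
  1386^281=1360  1386^282=659  1386^283=431  1386^284=1533  1386^285=101
  1386^286=1459  1386^287=1015  1386^288=1492  1386^289=21  1386^290=733
  1386^291=1186  1386^292=1500  1386^293=1095
Found 1095 at exponent 293.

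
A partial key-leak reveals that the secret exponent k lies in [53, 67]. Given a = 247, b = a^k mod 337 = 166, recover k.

61

Compute 247^53 mod 337 = 80, then multiply by 247 repeatedly:
  247^53=80  247^54=214  247^55=286  247^56=209  247^57=62
  247^58=149  247^59=70  247^60=103  247^61=166
Found 166 at exponent 61.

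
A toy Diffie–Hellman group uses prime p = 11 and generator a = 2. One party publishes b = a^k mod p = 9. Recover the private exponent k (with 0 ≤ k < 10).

6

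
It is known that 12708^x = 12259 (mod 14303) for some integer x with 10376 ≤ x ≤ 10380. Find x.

10377

Compute 12708^10376 mod 14303 = 1454, then multiply by 12708 repeatedly:
  12708^10376=1454  12708^10377=12259
Found 12259 at exponent 10377.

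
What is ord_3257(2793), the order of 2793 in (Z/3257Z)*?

The order of 2793 must divide p − 1 = 3256 = 2^3 · 11 · 37.
Divisors: 1, 2, 4, 8, 11, 22, 37, 44, 74, 88, 148, 296, 407, 814, 1628, 3256.
Check each in increasing order: 2793^1 ≡ 2793;  2793^2 ≡ 334;  2793^4 ≡ 818;  2793^8 ≡ 1439;  2793^11 ≡ 2840;  2793^22 ≡ 1268;  2793^37 ≡ 678;  2793^44 ≡ 2123;  2793^74 ≡ 447;  2793^88 ≡ 2698;  2793^148 ≡ 1132;  2793^296 ≡ 1423;  2793^407 ≡ 291;  2793^814 ≡ 3256;  2793^1628 ≡ 1.
Smallest exponent giving 1 is 1628.

1628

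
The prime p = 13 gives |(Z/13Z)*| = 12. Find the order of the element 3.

The order of 3 must divide p − 1 = 12 = 2^2 · 3.
Divisors: 1, 2, 3, 4, 6, 12.
Check each in increasing order: 3^1 ≡ 3;  3^2 ≡ 9;  3^3 ≡ 1.
Smallest exponent giving 1 is 3.

3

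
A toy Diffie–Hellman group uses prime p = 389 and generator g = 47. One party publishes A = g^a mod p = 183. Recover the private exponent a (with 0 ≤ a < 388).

74

Baby-step giant-step with m = ceil(sqrt(388)) = 20.
Baby table (47^j mod 389 for j=0..19):
  0:1  1:47  2:264  3:349  4:65  5:332  6:44  7:123
  8:335  9:185  10:137  11:215  12:380  13:355  14:347  15:360
  16:193  17:124  18:382  19:60
Giant step factor: 47^(-20) ≡ 385 (mod 389).
Scan 183·385^i mod 389 for i = 0, 1, …:
  i=0: 183   i=1: 46   i=2: 205   i=3: 347
Match at i=3, j=14: a = 3·20 + 14 = 74.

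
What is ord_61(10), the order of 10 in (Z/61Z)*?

The order of 10 must divide p − 1 = 60 = 2^2 · 3 · 5.
Divisors: 1, 2, 3, 4, 5, 6, 10, 12, 15, 20, 30, 60.
Check each in increasing order: 10^1 ≡ 10;  10^2 ≡ 39;  10^3 ≡ 24;  10^4 ≡ 57;  10^5 ≡ 21;  10^6 ≡ 27;  10^10 ≡ 14;  10^12 ≡ 58;  10^15 ≡ 50;  10^20 ≡ 13;  10^30 ≡ 60;  10^60 ≡ 1.
Smallest exponent giving 1 is 60.

60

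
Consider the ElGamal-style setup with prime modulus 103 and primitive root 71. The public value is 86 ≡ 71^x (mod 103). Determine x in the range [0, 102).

Baby-step giant-step with m = ceil(sqrt(102)) = 11.
Baby table (71^j mod 103 for j=0..10):
  0:1  1:71  2:97  3:89  4:36  5:84  6:93  7:11
  8:60  9:37  10:52
Giant step factor: 71^(-11) ≡ 45 (mod 103).
Scan 86·45^i mod 103 for i = 0, 1, …:
  i=0: 86   i=1: 59   i=2: 80   i=3: 98
  i=4: 84
Match at i=4, j=5: x = 4·11 + 5 = 49.

49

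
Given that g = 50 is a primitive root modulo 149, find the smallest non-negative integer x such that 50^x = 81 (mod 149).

144

Baby-step giant-step with m = ceil(sqrt(148)) = 13.
Baby table (50^j mod 149 for j=0..12):
  0:1  1:50  2:116  3:138  4:46  5:65  6:121  7:90
  8:30  9:10  10:53  11:117  12:39
Giant step factor: 50^(-13) ≡ 23 (mod 149).
Scan 81·23^i mod 149 for i = 0, 1, …:
  i=0: 81   i=1: 75   i=2: 86   i=3: 41
  i=4: 49   i=5: 84   i=6: 144   i=7: 34
  i=8: 37   i=9: 106   i=10: 54   i=11: 50
Match at i=11, j=1: x = 11·13 + 1 = 144.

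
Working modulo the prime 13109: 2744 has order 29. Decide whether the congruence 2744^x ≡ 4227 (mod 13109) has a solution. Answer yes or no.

4227 ∈ ⟨2744⟩ iff 4227^29 ≡ 1 (mod 13109), since |⟨2744⟩| = 29.
4227^29 mod 13109 = 11724.
Since 11724 ≠ 1, 4227 does not lie in the subgroup.

no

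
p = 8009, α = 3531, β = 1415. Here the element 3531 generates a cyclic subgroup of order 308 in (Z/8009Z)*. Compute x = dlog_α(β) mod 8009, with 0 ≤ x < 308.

Baby-step giant-step with m = ceil(sqrt(308)) = 18.
Baby table (3531^j mod 8009 for j=0..17):
  0:1  1:3531  2:5957  3:2533  4:5979  5:125  6:880  7:7797
  8:4274  9:2538  10:7616  11:5883  12:5536  13:5656  14:4899  15:6938
  16:6556  17:3226
Giant step factor: 3531^(-18) ≡ 4204 (mod 8009).
Scan 1415·4204^i mod 8009 for i = 0, 1, …:
  i=0: 1415   i=1: 5982   i=2: 68   i=3: 5557
  i=4: 7384   i=5: 7461   i=6: 2800   i=7: 5979
Match at i=7, j=4: x = 7·18 + 4 = 130.

130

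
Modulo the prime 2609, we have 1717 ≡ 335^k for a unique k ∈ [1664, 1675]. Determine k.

1674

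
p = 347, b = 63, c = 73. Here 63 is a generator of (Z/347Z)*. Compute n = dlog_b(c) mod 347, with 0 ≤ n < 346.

Baby-step giant-step with m = ceil(sqrt(346)) = 19.
Baby table (63^j mod 347 for j=0..18):
  0:1  1:63  2:152  3:207  4:202  5:234  6:168  7:174
  8:205  9:76  10:277  11:101  12:117  13:84  14:87  15:276
  16:38  17:312  18:224
Giant step factor: 63^(-19) ≡ 175 (mod 347).
Scan 73·175^i mod 347 for i = 0, 1, …:
  i=0: 73   i=1: 283   i=2: 251   i=3: 203
  i=4: 131   i=5: 23   i=6: 208   i=7: 312
Match at i=7, j=17: n = 7·19 + 17 = 150.

150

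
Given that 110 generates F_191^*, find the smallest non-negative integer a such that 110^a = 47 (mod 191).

127

Baby-step giant-step with m = ceil(sqrt(190)) = 14.
Baby table (110^j mod 191 for j=0..13):
  0:1  1:110  2:67  3:112  4:96  5:55  6:129  7:56
  8:48  9:123  10:160  11:28  12:24  13:157
Giant step factor: 110^(-14) ≡ 117 (mod 191).
Scan 47·117^i mod 191 for i = 0, 1, …:
  i=0: 47   i=1: 151   i=2: 95   i=3: 37
  i=4: 127   i=5: 152   i=6: 21   i=7: 165
  i=8: 14   i=9: 110
Match at i=9, j=1: a = 9·14 + 1 = 127.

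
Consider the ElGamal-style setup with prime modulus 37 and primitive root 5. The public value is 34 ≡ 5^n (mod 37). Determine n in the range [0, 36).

16

Successive powers of 5 modulo 37:
  5^0=1  5^1=5  5^2=25  5^3=14  5^4=33  5^5=17
  5^6=11  5^7=18  5^8=16  5^9=6  5^10=30  5^11=2
  5^12=10  5^13=13  5^14=28  5^15=29  5^16=34
So 5^16 ≡ 34 (mod 37), giving n = 16.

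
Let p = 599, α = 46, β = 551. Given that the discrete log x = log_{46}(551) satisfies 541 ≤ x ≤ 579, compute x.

565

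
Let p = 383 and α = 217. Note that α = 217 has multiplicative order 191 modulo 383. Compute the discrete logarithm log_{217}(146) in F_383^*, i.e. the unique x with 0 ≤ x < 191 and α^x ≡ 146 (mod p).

42

Baby-step giant-step with m = ceil(sqrt(191)) = 14.
Baby table (217^j mod 383 for j=0..13):
  0:1  1:217  2:363  3:256  4:17  5:242  6:43  7:139
  8:289  9:284  10:348  11:65  12:317  13:232
Giant step factor: 217^(-14) ≡ 56 (mod 383).
Scan 146·56^i mod 383 for i = 0, 1, …:
  i=0: 146   i=1: 133   i=2: 171   i=3: 1
Match at i=3, j=0: x = 3·14 + 0 = 42.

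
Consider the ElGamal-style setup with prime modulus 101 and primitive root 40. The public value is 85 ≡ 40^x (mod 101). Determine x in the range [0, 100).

Baby-step giant-step with m = ceil(sqrt(100)) = 10.
Baby table (40^j mod 101 for j=0..9):
  0:1  1:40  2:85  3:67  4:54  5:39  6:45  7:83
  8:88  9:86
Giant step factor: 40^(-10) ≡ 17 (mod 101).
Scan 85·17^i mod 101 for i = 0, 1, …:
  i=0: 85
Match at i=0, j=2: x = 0·10 + 2 = 2.

2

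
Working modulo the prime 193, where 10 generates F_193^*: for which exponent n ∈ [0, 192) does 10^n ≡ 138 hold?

8

Successive powers of 10 modulo 193:
  10^0=1  10^1=10  10^2=100  10^3=35  10^4=157  10^5=26
  10^6=67  10^7=91  10^8=138
So 10^8 ≡ 138 (mod 193), giving n = 8.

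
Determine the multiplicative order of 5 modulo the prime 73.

The order of 5 must divide p − 1 = 72 = 2^3 · 3^2.
Divisors: 1, 2, 3, 4, 6, 8, 9, 12, 18, 24, 36, 72.
Check each in increasing order: 5^1 ≡ 5;  5^2 ≡ 25;  5^3 ≡ 52;  5^4 ≡ 41;  5^6 ≡ 3;  5^8 ≡ 2;  5^9 ≡ 10;  5^12 ≡ 9;  5^18 ≡ 27;  5^24 ≡ 8;  5^36 ≡ 72;  5^72 ≡ 1.
Smallest exponent giving 1 is 72.

72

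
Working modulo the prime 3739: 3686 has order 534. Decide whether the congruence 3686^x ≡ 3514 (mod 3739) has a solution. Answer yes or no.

no

3514 ∈ ⟨3686⟩ iff 3514^534 ≡ 1 (mod 3739), since |⟨3686⟩| = 534.
3514^534 mod 3739 = 1283.
Since 1283 ≠ 1, 3514 does not lie in the subgroup.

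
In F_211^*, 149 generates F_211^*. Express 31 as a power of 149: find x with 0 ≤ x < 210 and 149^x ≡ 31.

Baby-step giant-step with m = ceil(sqrt(210)) = 15.
Baby table (149^j mod 211 for j=0..14):
  0:1  1:149  2:46  3:102  4:6  5:50  6:65  7:190
  8:36  9:89  10:179  11:85  12:5  13:112  14:19
Giant step factor: 149^(-15) ≡ 12 (mod 211).
Scan 31·12^i mod 211 for i = 0, 1, …:
  i=0: 31   i=1: 161   i=2: 33   i=3: 185
  i=4: 110   i=5: 54   i=6: 15   i=7: 180
  i=8: 50
Match at i=8, j=5: x = 8·15 + 5 = 125.

125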